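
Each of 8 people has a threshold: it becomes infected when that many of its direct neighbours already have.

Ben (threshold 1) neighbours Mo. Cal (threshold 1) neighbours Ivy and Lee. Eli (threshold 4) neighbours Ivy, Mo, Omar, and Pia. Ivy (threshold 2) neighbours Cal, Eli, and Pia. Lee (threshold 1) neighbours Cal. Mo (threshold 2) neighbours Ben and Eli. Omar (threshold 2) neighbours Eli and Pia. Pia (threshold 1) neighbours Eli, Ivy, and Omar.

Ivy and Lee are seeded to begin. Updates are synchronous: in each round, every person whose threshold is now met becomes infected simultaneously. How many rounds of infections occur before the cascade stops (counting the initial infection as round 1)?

2

Round 1 — Ivy, Lee become infected (initial).
Round 2 — checking thresholds:
  Cal: 2 of 2 neighbours ≥ 1, becomes infected.
  Eli: 1 of 4 neighbours < 4, not yet.
  Pia: 1 of 3 neighbours ≥ 1, becomes infected.
Round 3 — no new infections; cascade stops.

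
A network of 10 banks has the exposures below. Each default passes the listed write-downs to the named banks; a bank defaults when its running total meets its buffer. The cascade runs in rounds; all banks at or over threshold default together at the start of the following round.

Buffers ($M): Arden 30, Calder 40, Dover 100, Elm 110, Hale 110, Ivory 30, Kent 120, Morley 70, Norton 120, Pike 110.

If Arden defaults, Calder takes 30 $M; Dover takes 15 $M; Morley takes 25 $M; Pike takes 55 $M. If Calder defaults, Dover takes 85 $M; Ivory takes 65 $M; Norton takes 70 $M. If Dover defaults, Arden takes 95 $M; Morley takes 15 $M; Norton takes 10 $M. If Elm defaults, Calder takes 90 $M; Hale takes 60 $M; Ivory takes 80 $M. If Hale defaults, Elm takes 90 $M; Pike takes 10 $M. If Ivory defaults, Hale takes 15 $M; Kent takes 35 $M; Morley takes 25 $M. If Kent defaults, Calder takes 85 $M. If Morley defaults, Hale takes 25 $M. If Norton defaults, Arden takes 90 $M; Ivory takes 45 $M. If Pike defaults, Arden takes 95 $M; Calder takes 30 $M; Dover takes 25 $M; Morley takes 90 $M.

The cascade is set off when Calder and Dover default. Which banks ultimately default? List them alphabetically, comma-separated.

Arden, Calder, Dover, Ivory

Round 1 — Calder, Dover default (initial).
  Arden: +95 → 95 ≥ 30
  Ivory: +65 → 65 ≥ 30
  Morley: +15 → 15 < 70
  Norton: +70+10 → 80 < 120
Round 2 — Arden, Ivory default.
  Hale: +15 → 15 < 110
  Kent: +35 → 35 < 120
  Morley: +25+25 → 65 < 70
  Pike: +55 → 55 < 110
No further defaults.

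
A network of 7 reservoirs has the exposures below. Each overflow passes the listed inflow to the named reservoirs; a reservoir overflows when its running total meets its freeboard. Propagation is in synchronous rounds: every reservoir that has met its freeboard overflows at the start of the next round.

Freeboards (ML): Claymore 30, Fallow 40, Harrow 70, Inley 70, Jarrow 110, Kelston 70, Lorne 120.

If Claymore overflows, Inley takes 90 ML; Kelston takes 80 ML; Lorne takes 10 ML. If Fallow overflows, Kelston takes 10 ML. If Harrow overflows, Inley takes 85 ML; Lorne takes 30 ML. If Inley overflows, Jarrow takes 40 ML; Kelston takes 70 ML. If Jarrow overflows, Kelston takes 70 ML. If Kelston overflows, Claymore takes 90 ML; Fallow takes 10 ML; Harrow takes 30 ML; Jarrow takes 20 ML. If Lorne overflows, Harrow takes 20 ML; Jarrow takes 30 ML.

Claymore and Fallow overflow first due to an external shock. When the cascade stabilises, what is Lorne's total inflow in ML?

10

Round 1 — Claymore, Fallow overflow (initial).
  Inley: +90 → 90 ≥ 70
  Kelston: +80+10 → 90 ≥ 70
  Lorne: +10 → 10 < 120
Round 2 — Inley, Kelston overflow.
  Harrow: +30 → 30 < 70
  Jarrow: +40+20 → 60 < 110
No further overflows.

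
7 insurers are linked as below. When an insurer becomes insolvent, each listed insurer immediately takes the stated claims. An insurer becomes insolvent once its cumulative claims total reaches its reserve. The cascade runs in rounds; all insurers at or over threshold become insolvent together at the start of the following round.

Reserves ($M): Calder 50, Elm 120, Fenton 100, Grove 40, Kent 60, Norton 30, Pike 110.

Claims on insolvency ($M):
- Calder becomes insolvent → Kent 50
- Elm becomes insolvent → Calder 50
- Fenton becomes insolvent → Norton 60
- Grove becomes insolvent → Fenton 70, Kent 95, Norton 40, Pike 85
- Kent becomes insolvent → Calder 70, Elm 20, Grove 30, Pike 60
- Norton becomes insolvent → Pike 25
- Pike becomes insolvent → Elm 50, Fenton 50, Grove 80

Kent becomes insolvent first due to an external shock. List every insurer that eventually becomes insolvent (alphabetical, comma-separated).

Calder, Kent

Round 1 — Kent becomes insolvent (initial).
  Calder: +70 → 70 ≥ 50
  Elm: +20 → 20 < 120
  Grove: +30 → 30 < 40
  Pike: +60 → 60 < 110
Round 2 — Calder becomes insolvent.
No further insolvencies.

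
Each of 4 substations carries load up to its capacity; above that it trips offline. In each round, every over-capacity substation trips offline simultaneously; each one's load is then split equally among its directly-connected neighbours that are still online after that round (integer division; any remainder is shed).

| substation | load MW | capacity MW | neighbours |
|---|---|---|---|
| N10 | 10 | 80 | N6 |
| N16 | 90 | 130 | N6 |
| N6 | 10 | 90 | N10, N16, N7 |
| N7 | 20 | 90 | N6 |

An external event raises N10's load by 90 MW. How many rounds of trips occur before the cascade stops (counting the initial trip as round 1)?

3

Round 1 — N10 at 100 > 80. N10 trips offline.
  N10 sheds 100 MW to N6: 100 each.
    N6: 10+100 = 110 > 90
Round 2 — N6 trips offline.
  N6 sheds 110 MW to N16, N7: 55 each.
    N16: 90+55 = 145 > 130
    N7: 20+55 = 75 ≤ 90
Round 3 — N16 trips offline.
  N16 sheds 145 MW: no online neighbours, lost.
No further trips.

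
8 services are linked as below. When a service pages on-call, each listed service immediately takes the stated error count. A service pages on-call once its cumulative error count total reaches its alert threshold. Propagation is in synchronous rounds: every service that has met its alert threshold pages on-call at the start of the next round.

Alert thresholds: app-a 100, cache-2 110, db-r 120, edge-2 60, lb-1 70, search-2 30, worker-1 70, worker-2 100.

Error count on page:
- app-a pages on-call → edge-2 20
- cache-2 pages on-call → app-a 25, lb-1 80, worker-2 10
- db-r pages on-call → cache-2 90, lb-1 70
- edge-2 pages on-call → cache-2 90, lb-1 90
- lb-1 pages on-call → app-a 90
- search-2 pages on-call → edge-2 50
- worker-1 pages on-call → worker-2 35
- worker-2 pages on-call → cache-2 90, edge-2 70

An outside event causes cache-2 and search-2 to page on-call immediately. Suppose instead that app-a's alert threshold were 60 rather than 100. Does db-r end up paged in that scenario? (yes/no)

no

With app-a's alert threshold at 60:
Round 1 — cache-2, search-2 page on-call (initial).
  app-a: +25 → 25 < 60
  edge-2: +50 → 50 < 60
  lb-1: +80 → 80 ≥ 70
  worker-2: +10 → 10 < 100
Round 2 — lb-1 pages on-call.
  app-a: +90 → 115 ≥ 60
Round 3 — app-a pages on-call.
  edge-2: +20 → 70 ≥ 60
Round 4 — edge-2 pages on-call.
No further pages.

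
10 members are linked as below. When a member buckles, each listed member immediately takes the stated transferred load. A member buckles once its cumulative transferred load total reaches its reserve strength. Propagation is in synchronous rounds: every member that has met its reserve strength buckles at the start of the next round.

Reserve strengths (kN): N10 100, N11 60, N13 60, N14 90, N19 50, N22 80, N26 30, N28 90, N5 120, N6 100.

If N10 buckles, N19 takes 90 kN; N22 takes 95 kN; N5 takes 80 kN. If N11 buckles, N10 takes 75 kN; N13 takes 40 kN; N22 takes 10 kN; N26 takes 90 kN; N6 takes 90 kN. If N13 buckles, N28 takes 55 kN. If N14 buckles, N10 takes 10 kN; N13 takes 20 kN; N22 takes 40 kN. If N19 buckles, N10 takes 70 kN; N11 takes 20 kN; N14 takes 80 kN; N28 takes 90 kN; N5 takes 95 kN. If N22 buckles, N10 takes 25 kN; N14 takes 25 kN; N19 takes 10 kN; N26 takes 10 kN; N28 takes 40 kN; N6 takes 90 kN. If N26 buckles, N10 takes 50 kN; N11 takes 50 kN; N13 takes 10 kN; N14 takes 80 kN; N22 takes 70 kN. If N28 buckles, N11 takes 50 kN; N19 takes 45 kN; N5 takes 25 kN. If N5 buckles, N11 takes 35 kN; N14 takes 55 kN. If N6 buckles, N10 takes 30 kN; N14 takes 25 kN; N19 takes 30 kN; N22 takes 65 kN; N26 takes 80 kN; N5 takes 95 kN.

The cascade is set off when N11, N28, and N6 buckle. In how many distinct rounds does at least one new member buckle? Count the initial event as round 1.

4

Round 1 — N11, N28, N6 buckle (initial).
  N10: +75+30 → 105 ≥ 100
  N13: +40 → 40 < 60
  N14: +25 → 25 < 90
  N19: +45+30 → 75 ≥ 50
  N22: +10+65 → 75 < 80
  N26: +90+80 → 170 ≥ 30
  N5: +25+95 → 120 ≥ 120
Round 2 — N10, N19, N26, N5 buckle.
  N13: +10 → 50 < 60
  N14: +80+80+55 → 240 ≥ 90
  N22: +95+70 → 240 ≥ 80
Round 3 — N14, N22 buckle.
  N13: +20 → 70 ≥ 60
Round 4 — N13 buckles.
No further bucklings.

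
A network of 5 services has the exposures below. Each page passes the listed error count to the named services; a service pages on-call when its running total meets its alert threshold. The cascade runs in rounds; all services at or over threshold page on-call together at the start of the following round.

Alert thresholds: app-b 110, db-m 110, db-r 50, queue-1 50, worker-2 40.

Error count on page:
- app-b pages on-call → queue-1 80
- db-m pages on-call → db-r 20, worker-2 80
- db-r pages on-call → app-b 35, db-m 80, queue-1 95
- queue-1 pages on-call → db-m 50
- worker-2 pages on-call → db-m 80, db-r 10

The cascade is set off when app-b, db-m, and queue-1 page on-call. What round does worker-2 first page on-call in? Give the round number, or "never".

Round 1 — app-b, db-m, queue-1 page on-call (initial).
  db-r: +20 → 20 < 50
  worker-2: +80 → 80 ≥ 40
Round 2 — worker-2 pages on-call.
  db-r: +10 → 30 < 50
No further pages.

2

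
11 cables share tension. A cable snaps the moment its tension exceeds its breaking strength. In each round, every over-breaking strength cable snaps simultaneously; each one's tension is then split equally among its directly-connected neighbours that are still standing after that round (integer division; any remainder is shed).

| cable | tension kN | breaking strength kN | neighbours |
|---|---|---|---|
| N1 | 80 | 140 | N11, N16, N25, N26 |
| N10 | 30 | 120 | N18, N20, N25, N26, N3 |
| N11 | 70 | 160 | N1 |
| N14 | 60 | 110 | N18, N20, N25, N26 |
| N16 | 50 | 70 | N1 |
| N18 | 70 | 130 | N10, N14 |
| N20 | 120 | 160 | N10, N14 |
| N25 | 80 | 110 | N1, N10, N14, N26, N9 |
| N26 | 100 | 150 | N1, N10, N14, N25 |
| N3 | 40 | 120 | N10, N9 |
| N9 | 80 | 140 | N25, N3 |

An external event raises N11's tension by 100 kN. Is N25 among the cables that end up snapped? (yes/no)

yes

Round 1 — N11 at 170 > 160. N11 snaps.
  N11 sheds 170 kN to N1: 170 each.
    N1: 80+170 = 250 > 140
Round 2 — N1 snaps.
  N1 sheds 250 kN to N16, N25, N26: 83 each (1 lost).
    N16: 50+83 = 133 > 70
    N25: 80+83 = 163 > 110
    N26: 100+83 = 183 > 150
Round 3 — N16, N25, N26 snap.
  N16 sheds 133 kN: no online neighbours, lost.
  N25 sheds 163 kN to N10, N14, N9: 54 each (1 lost).
    N10: 30+54 = 84 ≤ 120
    N14: 60+54 = 114 > 110
    N9: 80+54 = 134 ≤ 140
  N26 sheds 183 kN to N10, N14: 91 each (1 lost).
    N10: 84+91 = 175 > 120
    N14: 114+91 = 205 > 110
Round 4 — N10, N14 snap.
  N10 sheds 175 kN to N18, N20, N3: 58 each (1 lost).
    N18: 70+58 = 128 ≤ 130
    N20: 120+58 = 178 > 160
    N3: 40+58 = 98 ≤ 120
  N14 sheds 205 kN to N18, N20: 102 each (1 lost).
    N18: 128+102 = 230 > 130
    N20: 178+102 = 280 > 160
Round 5 — N18, N20 snap.
  N18 sheds 230 kN: no online neighbours, lost.
  N20 sheds 280 kN: no online neighbours, lost.
No further breaks.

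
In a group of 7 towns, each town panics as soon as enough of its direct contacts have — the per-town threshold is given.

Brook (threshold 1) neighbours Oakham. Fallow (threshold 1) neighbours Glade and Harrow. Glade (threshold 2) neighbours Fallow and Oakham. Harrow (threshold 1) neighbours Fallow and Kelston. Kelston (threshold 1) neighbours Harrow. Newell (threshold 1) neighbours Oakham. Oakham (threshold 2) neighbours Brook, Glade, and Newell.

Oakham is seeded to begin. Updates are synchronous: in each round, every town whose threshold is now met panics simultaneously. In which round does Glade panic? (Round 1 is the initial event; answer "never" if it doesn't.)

never

Round 1 — Oakham panics (initial).
Round 2 — checking thresholds:
  Brook: 1 of 1 neighbours ≥ 1, panics.
  Glade: 1 of 2 neighbours < 2, holds.
  Newell: 1 of 1 neighbours ≥ 1, panics.
Round 3 — no new panics; cascade stops.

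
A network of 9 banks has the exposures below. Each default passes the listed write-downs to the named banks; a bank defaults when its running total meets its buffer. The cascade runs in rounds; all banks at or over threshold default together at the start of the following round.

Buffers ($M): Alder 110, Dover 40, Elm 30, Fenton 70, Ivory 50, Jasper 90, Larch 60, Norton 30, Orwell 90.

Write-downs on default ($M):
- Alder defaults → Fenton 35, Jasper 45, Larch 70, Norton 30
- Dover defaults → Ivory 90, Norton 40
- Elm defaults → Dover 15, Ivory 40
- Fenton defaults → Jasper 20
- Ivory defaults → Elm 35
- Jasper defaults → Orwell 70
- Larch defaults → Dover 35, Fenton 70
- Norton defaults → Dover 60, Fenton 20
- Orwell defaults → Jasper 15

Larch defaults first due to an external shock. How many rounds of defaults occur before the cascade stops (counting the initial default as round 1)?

Round 1 — Larch defaults (initial).
  Dover: +35 → 35 < 40
  Fenton: +70 → 70 ≥ 70
Round 2 — Fenton defaults.
  Jasper: +20 → 20 < 90
No further defaults.

2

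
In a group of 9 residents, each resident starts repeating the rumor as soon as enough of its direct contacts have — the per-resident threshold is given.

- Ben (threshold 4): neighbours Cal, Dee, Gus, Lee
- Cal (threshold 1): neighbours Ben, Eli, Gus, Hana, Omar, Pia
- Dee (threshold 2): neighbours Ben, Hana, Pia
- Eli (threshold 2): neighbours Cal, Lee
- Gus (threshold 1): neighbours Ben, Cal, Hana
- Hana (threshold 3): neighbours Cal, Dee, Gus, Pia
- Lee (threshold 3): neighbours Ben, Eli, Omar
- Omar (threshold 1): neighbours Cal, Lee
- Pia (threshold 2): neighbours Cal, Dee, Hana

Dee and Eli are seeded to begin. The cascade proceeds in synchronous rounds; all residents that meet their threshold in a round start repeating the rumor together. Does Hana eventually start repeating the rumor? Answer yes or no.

Round 1 — Dee, Eli start repeating the rumor (initial).
Round 2 — checking thresholds:
  Ben: 1 of 4 neighbours < 4, not yet.
  Cal: 1 of 6 neighbours ≥ 1, starts repeating the rumor.
  Hana: 1 of 4 neighbours < 3, not yet.
  Lee: 1 of 3 neighbours < 3, not yet.
  Pia: 1 of 3 neighbours < 2, not yet.
Round 3 — checking thresholds:
  Ben: 2 of 4 neighbours < 4, not yet.
  Gus: 1 of 3 neighbours ≥ 1, starts repeating the rumor.
  Hana: 2 of 4 neighbours < 3, not yet.
  Lee: 1 of 3 neighbours < 3, not yet.
  Omar: 1 of 2 neighbours ≥ 1, starts repeating the rumor.
  Pia: 2 of 3 neighbours ≥ 2, starts repeating the rumor.
Round 4 — checking thresholds:
  Ben: 3 of 4 neighbours < 4, not yet.
  Hana: 4 of 4 neighbours ≥ 3, starts repeating the rumor.
  Lee: 2 of 3 neighbours < 3, not yet.
Round 5 — no new spreads; cascade stops.

yes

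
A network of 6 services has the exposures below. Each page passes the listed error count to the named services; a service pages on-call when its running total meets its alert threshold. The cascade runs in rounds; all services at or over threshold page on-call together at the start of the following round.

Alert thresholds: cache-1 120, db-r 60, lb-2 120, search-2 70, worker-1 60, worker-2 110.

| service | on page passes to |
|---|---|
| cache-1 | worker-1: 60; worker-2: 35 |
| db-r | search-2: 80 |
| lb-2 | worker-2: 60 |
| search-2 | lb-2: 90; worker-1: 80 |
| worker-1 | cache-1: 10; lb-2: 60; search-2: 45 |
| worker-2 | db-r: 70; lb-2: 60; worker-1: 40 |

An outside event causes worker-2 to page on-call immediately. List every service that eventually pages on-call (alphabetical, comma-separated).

db-r, lb-2, search-2, worker-1, worker-2

Round 1 — worker-2 pages on-call (initial).
  db-r: +70 → 70 ≥ 60
  lb-2: +60 → 60 < 120
  worker-1: +40 → 40 < 60
Round 2 — db-r pages on-call.
  search-2: +80 → 80 ≥ 70
Round 3 — search-2 pages on-call.
  lb-2: +90 → 150 ≥ 120
  worker-1: +80 → 120 ≥ 60
Round 4 — lb-2, worker-1 page on-call.
  cache-1: +10 → 10 < 120
No further pages.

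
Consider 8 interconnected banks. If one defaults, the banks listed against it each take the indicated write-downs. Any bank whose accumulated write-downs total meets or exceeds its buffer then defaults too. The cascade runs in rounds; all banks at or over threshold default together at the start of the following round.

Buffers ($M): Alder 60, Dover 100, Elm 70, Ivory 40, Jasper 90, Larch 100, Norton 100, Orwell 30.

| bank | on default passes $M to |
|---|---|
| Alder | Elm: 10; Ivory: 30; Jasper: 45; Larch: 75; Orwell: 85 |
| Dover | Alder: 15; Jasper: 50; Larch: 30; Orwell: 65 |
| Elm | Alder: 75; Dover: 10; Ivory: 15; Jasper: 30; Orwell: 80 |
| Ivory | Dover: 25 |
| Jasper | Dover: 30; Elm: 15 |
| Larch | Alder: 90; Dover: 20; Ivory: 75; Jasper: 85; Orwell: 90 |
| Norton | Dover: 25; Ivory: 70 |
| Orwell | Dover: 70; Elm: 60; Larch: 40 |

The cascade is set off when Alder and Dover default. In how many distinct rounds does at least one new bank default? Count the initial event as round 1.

Round 1 — Alder, Dover default (initial).
  Elm: +10 → 10 < 70
  Ivory: +30 → 30 < 40
  Jasper: +45+50 → 95 ≥ 90
  Larch: +75+30 → 105 ≥ 100
  Orwell: +85+65 → 150 ≥ 30
Round 2 — Jasper, Larch, Orwell default.
  Elm: +15+60 → 85 ≥ 70
  Ivory: +75 → 105 ≥ 40
Round 3 — Elm, Ivory default.
No further defaults.

3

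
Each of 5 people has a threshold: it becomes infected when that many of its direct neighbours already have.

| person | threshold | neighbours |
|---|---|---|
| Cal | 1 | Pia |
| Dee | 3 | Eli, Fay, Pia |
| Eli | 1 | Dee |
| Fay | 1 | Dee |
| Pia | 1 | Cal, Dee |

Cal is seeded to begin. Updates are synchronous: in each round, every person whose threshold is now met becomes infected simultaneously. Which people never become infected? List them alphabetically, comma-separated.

Round 1 — Cal becomes infected (initial).
Round 2 — checking thresholds:
  Pia: 1 of 2 neighbours ≥ 1, becomes infected.
Round 3 — no new infections; cascade stops.

Dee, Eli, Fay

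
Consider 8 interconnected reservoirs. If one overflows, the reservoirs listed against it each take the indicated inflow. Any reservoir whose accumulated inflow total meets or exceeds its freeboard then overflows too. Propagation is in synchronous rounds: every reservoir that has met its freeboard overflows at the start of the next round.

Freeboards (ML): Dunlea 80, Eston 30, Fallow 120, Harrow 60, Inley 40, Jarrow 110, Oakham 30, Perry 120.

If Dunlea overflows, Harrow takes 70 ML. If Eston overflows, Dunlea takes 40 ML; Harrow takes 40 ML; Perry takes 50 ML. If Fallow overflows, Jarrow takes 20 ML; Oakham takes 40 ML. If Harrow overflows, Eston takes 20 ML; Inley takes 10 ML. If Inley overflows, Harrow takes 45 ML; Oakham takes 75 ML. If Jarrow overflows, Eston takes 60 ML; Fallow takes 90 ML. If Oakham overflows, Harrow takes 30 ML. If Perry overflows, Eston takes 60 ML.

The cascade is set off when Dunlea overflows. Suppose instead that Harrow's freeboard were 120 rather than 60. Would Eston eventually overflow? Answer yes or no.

With Harrow's freeboard at 120:
Round 1 — Dunlea overflows (initial).
  Harrow: +70 → 70 < 120
No further overflows.

no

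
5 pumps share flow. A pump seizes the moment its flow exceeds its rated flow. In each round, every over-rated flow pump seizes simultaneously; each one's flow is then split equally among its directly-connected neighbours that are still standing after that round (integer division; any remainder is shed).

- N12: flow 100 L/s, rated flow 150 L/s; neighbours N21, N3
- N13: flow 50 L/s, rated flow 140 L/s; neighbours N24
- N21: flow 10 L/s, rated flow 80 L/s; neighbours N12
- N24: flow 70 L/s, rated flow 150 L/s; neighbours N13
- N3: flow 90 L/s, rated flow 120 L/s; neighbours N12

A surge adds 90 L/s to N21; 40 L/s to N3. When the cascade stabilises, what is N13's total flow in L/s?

Round 1 — N21 at 100 > 80; N3 at 130 > 120. N21, N3 seize.
  N21 sheds 100 L/s to N12: 100 each.
    N12: 100+100 = 200 > 150
  N3 sheds 130 L/s to N12: 130 each.
    N12: 200+130 = 330 > 150
Round 2 — N12 seizes.
  N12 sheds 330 L/s: no online neighbours, lost.
No further seizures.

50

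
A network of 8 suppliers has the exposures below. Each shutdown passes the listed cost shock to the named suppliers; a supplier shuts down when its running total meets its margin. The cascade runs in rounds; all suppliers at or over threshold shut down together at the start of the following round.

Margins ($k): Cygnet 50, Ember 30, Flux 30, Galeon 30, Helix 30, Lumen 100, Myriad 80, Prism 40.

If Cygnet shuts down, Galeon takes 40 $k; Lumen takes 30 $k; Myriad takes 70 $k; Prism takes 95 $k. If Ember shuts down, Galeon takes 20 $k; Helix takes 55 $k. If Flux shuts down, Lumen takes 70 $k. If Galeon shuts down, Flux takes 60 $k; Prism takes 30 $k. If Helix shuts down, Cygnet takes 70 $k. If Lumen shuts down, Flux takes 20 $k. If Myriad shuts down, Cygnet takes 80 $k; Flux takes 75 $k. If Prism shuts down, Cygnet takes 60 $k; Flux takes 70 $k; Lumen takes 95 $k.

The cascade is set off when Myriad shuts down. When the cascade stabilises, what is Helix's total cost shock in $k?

Round 1 — Myriad shuts down (initial).
  Cygnet: +80 → 80 ≥ 50
  Flux: +75 → 75 ≥ 30
Round 2 — Cygnet, Flux shut down.
  Galeon: +40 → 40 ≥ 30
  Lumen: +30+70 → 100 ≥ 100
  Prism: +95 → 95 ≥ 40
Round 3 — Galeon, Lumen, Prism shut down.
No further shutdowns.

0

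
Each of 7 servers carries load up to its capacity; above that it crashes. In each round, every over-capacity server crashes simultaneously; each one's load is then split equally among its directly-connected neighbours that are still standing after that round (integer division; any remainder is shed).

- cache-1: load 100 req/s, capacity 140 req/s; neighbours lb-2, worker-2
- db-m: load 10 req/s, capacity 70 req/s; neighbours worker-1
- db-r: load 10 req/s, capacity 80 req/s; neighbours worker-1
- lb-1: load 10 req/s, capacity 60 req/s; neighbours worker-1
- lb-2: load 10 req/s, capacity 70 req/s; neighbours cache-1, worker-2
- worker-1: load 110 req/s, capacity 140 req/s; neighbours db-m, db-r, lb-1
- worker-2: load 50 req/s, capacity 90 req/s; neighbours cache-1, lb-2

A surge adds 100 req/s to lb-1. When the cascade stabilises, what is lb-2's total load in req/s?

Round 1 — lb-1 at 110 > 60. lb-1 crashes.
  lb-1 sheds 110 req/s to worker-1: 110 each.
    worker-1: 110+110 = 220 > 140
Round 2 — worker-1 crashes.
  worker-1 sheds 220 req/s to db-m, db-r: 110 each.
    db-m: 10+110 = 120 > 70
    db-r: 10+110 = 120 > 80
Round 3 — db-m, db-r crash.
  db-m sheds 120 req/s: no online neighbours, lost.
  db-r sheds 120 req/s: no online neighbours, lost.
No further crashes.

10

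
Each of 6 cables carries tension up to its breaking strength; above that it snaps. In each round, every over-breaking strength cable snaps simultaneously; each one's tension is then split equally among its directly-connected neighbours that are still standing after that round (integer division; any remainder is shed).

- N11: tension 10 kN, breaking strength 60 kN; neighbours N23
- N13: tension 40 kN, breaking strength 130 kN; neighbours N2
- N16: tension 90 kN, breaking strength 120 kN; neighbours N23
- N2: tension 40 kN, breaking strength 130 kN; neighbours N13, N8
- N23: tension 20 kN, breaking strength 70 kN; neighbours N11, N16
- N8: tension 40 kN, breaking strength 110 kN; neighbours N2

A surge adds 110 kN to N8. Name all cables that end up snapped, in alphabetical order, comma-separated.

Round 1 — N8 at 150 > 110. N8 snaps.
  N8 sheds 150 kN to N2: 150 each.
    N2: 40+150 = 190 > 130
Round 2 — N2 snaps.
  N2 sheds 190 kN to N13: 190 each.
    N13: 40+190 = 230 > 130
Round 3 — N13 snaps.
  N13 sheds 230 kN: no online neighbours, lost.
No further breaks.

N13, N2, N8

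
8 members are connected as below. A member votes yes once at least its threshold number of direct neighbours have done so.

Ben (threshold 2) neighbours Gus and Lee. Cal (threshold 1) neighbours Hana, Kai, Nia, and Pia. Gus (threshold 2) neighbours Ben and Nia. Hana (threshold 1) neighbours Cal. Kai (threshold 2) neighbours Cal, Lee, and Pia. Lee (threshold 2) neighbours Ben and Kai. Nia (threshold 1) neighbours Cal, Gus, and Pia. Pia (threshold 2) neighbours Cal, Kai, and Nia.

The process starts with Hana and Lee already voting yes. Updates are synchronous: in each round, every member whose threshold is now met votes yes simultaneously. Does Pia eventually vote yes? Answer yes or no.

Round 1 — Hana, Lee vote yes (initial).
Round 2 — checking thresholds:
  Ben: 1 of 2 neighbours < 2, not yet.
  Cal: 1 of 4 neighbours ≥ 1, votes yes.
  Kai: 1 of 3 neighbours < 2, not yet.
Round 3 — checking thresholds:
  Ben: 1 of 2 neighbours < 2, not yet.
  Kai: 2 of 3 neighbours ≥ 2, votes yes.
  Nia: 1 of 3 neighbours ≥ 1, votes yes.
  Pia: 1 of 3 neighbours < 2, not yet.
Round 4 — checking thresholds:
  Ben: 1 of 2 neighbours < 2, not yet.
  Gus: 1 of 2 neighbours < 2, not yet.
  Pia: 3 of 3 neighbours ≥ 2, votes yes.
Round 5 — no new yes votes; cascade stops.

yes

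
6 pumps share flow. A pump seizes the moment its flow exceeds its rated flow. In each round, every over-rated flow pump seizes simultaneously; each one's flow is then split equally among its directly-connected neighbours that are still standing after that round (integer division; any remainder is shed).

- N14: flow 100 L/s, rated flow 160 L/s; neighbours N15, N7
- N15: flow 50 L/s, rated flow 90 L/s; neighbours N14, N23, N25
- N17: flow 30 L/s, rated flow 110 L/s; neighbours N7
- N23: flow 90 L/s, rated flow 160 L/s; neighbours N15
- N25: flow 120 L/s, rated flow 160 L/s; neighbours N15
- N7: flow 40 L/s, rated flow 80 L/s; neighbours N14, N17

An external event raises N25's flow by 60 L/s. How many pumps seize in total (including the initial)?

Round 1 — N25 at 180 > 160. N25 seizes.
  N25 sheds 180 L/s to N15: 180 each.
    N15: 50+180 = 230 > 90
Round 2 — N15 seizes.
  N15 sheds 230 L/s to N14, N23: 115 each.
    N14: 100+115 = 215 > 160
    N23: 90+115 = 205 > 160
Round 3 — N14, N23 seize.
  N14 sheds 215 L/s to N7: 215 each.
    N7: 40+215 = 255 > 80
  N23 sheds 205 L/s: no online neighbours, lost.
Round 4 — N7 seizes.
  N7 sheds 255 L/s to N17: 255 each.
    N17: 30+255 = 285 > 110
Round 5 — N17 seizes.
  N17 sheds 285 L/s: no online neighbours, lost.
No further seizures.

6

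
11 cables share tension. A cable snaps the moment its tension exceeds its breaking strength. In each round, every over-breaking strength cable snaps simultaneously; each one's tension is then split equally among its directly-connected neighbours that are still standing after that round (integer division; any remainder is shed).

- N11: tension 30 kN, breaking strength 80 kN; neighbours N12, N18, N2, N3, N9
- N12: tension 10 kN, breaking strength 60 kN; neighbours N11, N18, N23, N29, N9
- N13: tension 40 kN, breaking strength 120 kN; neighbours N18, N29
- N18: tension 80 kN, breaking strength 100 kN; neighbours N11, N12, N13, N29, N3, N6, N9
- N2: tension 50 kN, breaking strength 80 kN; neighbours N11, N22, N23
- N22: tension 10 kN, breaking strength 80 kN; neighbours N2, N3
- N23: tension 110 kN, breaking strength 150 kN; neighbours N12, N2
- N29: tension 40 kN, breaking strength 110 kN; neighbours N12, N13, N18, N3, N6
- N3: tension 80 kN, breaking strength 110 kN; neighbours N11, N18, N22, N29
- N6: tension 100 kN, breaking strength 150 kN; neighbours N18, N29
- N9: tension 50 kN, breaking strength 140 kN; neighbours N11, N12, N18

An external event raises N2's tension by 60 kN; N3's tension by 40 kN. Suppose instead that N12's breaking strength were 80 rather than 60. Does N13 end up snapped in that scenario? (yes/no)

no

With N12's breaking strength at 80:
Round 1 — N2 at 110 > 80; N3 at 120 > 110. N2, N3 snap.
  N2 sheds 110 kN to N11, N22, N23: 36 each (2 lost).
    N11: 30+36 = 66 ≤ 80
    N22: 10+36 = 46 ≤ 80
    N23: 110+36 = 146 ≤ 150
  N3 sheds 120 kN to N11, N18, N22, N29: 30 each.
    N11: 66+30 = 96 > 80
    N18: 80+30 = 110 > 100
    N22: 46+30 = 76 ≤ 80
    N29: 40+30 = 70 ≤ 110
Round 2 — N11, N18 snap.
  N11 sheds 96 kN to N12, N9: 48 each.
    N12: 10+48 = 58 ≤ 80
    N9: 50+48 = 98 ≤ 140
  N18 sheds 110 kN to N12, N13, N29, N6, N9: 22 each.
    N12: 58+22 = 80 ≤ 80
    N13: 40+22 = 62 ≤ 120
    N29: 70+22 = 92 ≤ 110
    N6: 100+22 = 122 ≤ 150
    N9: 98+22 = 120 ≤ 140
No further breaks.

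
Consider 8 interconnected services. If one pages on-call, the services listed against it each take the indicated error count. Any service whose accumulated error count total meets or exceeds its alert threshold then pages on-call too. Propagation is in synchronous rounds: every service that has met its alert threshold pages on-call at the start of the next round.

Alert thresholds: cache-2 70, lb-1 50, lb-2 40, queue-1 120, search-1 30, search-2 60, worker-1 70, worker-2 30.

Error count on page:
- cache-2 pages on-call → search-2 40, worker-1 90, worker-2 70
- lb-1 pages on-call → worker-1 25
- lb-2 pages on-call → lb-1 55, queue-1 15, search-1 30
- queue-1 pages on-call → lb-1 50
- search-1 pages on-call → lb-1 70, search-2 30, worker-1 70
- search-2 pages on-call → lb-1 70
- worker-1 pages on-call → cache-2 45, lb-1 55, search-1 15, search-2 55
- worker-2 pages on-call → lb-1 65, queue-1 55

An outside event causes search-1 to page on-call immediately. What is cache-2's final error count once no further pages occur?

Round 1 — search-1 pages on-call (initial).
  lb-1: +70 → 70 ≥ 50
  search-2: +30 → 30 < 60
  worker-1: +70 → 70 ≥ 70
Round 2 — lb-1, worker-1 page on-call.
  cache-2: +45 → 45 < 70
  search-2: +55 → 85 ≥ 60
Round 3 — search-2 pages on-call.
No further pages.

45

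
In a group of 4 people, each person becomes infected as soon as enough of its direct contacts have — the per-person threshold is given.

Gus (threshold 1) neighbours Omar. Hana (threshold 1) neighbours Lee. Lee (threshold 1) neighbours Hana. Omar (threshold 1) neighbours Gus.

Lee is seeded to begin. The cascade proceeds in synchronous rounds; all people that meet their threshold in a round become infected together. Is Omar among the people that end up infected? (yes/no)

Round 1 — Lee becomes infected (initial).
Round 2 — checking thresholds:
  Hana: 1 of 1 neighbours ≥ 1, becomes infected.
Round 3 — no new infections; cascade stops.

no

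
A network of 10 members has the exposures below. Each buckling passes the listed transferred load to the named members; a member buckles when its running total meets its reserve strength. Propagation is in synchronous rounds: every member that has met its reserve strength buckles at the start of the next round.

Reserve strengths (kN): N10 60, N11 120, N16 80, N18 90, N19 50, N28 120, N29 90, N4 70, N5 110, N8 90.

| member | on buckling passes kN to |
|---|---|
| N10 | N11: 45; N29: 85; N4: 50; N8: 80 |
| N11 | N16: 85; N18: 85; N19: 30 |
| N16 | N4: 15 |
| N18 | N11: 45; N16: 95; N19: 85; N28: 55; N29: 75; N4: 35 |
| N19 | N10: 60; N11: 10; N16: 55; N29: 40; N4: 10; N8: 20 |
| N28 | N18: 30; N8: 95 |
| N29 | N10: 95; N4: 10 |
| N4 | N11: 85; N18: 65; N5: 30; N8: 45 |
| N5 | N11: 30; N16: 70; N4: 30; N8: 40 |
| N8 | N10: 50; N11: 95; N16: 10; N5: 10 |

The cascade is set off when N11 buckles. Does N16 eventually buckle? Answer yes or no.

yes

Round 1 — N11 buckles (initial).
  N16: +85 → 85 ≥ 80
  N18: +85 → 85 < 90
  N19: +30 → 30 < 50
Round 2 — N16 buckles.
  N4: +15 → 15 < 70
No further bucklings.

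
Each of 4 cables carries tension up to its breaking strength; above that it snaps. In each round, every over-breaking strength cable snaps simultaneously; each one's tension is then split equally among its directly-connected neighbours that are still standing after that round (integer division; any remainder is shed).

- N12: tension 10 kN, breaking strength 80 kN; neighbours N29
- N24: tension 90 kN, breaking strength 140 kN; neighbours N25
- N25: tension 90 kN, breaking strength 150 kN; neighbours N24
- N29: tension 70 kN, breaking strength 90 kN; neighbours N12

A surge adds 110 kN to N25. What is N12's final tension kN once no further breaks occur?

Round 1 — N25 at 200 > 150. N25 snaps.
  N25 sheds 200 kN to N24: 200 each.
    N24: 90+200 = 290 > 140
Round 2 — N24 snaps.
  N24 sheds 290 kN: no online neighbours, lost.
No further breaks.

10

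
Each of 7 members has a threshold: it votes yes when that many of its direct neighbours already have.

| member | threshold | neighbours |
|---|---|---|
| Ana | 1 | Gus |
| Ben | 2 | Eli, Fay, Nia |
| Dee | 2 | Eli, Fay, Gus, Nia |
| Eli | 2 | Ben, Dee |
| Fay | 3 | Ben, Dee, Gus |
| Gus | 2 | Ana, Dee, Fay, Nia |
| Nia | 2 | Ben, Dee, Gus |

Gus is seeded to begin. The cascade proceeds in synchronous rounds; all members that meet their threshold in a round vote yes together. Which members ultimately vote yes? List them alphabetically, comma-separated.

Ana, Gus

Round 1 — Gus votes yes (initial).
Round 2 — checking thresholds:
  Ana: 1 of 1 neighbours ≥ 1, votes yes.
  Dee: 1 of 4 neighbours < 2, not yet.
  Fay: 1 of 3 neighbours < 3, not yet.
  Nia: 1 of 3 neighbours < 2, not yet.
Round 3 — no new yes votes; cascade stops.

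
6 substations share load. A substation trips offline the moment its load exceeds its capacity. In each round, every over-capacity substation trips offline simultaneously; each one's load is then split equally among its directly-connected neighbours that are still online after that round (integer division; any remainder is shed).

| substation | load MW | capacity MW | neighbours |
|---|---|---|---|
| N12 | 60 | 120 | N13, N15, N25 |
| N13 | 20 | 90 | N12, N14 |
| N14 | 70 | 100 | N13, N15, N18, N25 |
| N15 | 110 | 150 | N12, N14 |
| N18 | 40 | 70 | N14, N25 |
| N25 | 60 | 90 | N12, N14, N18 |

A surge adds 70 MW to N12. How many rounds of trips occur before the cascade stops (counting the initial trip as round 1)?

Round 1 — N12 at 130 > 120. N12 trips offline.
  N12 sheds 130 MW to N13, N15, N25: 43 each (1 lost).
    N13: 20+43 = 63 ≤ 90
    N15: 110+43 = 153 > 150
    N25: 60+43 = 103 > 90
Round 2 — N15, N25 trip offline.
  N15 sheds 153 MW to N14: 153 each.
    N14: 70+153 = 223 > 100
  N25 sheds 103 MW to N14, N18: 51 each (1 lost).
    N14: 223+51 = 274 > 100
    N18: 40+51 = 91 > 70
Round 3 — N14, N18 trip offline.
  N14 sheds 274 MW to N13: 274 each.
    N13: 63+274 = 337 > 90
  N18 sheds 91 MW: no online neighbours, lost.
Round 4 — N13 trips offline.
  N13 sheds 337 MW: no online neighbours, lost.
No further trips.

4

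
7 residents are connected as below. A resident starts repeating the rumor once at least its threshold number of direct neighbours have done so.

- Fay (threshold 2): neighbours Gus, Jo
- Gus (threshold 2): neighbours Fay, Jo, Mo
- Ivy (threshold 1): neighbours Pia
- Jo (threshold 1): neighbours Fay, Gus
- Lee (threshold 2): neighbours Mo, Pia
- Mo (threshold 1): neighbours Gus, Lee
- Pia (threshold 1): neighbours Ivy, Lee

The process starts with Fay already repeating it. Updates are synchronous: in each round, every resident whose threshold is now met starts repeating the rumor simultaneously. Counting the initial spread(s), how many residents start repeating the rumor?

4

Round 1 — Fay starts repeating the rumor (initial).
Round 2 — checking thresholds:
  Gus: 1 of 3 neighbours < 2, not yet.
  Jo: 1 of 2 neighbours ≥ 1, starts repeating the rumor.
Round 3 — checking thresholds:
  Gus: 2 of 3 neighbours ≥ 2, starts repeating the rumor.
Round 4 — checking thresholds:
  Mo: 1 of 2 neighbours ≥ 1, starts repeating the rumor.
Round 5 — no new spreads; cascade stops.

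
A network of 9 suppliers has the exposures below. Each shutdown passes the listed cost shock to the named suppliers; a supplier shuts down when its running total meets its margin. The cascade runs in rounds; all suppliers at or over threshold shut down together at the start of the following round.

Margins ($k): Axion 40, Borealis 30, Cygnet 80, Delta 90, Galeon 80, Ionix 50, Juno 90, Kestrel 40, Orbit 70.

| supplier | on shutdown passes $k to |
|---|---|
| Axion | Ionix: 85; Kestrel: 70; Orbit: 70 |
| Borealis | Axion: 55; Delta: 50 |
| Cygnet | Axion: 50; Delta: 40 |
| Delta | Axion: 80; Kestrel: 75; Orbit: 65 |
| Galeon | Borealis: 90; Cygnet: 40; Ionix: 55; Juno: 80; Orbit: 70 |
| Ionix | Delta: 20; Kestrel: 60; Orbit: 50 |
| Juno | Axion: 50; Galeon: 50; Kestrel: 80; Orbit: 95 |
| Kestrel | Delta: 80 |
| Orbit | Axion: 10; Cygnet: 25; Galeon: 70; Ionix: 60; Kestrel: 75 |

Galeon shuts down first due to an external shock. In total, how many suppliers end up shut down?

Round 1 — Galeon shuts down (initial).
  Borealis: +90 → 90 ≥ 30
  Cygnet: +40 → 40 < 80
  Ionix: +55 → 55 ≥ 50
  Juno: +80 → 80 < 90
  Orbit: +70 → 70 ≥ 70
Round 2 — Borealis, Ionix, Orbit shut down.
  Axion: +55+10 → 65 ≥ 40
  Cygnet: +25 → 65 < 80
  Delta: +50+20 → 70 < 90
  Kestrel: +60+75 → 135 ≥ 40
Round 3 — Axion, Kestrel shut down.
  Delta: +80 → 150 ≥ 90
Round 4 — Delta shuts down.
No further shutdowns.

7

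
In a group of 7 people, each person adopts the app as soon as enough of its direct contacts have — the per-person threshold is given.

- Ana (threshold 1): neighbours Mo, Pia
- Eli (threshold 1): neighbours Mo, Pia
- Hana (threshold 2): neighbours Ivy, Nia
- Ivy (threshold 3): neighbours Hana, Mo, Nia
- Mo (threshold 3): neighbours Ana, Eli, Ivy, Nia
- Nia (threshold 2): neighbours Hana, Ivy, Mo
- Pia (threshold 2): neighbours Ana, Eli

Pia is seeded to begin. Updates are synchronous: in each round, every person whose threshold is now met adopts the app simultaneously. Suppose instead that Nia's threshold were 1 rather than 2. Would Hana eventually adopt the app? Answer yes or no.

no

With Nia's threshold at 1:
Round 1 — Pia adopts the app (initial).
Round 2 — checking thresholds:
  Ana: 1 of 2 neighbours ≥ 1, adopts the app.
  Eli: 1 of 2 neighbours ≥ 1, adopts the app.
Round 3 — no new adoptions; cascade stops.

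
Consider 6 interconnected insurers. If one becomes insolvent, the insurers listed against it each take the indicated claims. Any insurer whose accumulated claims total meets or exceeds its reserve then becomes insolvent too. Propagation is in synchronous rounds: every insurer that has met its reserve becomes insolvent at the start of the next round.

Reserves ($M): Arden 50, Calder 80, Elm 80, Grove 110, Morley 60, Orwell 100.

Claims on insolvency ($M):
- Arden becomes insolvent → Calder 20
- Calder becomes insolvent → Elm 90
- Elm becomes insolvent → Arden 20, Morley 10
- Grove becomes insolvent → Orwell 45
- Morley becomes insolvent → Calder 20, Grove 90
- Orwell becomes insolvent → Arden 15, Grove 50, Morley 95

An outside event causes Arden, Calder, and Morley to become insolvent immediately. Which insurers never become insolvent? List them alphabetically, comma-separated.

Grove, Orwell

Round 1 — Arden, Calder, Morley become insolvent (initial).
  Elm: +90 → 90 ≥ 80
  Grove: +90 → 90 < 110
Round 2 — Elm becomes insolvent.
No further insolvencies.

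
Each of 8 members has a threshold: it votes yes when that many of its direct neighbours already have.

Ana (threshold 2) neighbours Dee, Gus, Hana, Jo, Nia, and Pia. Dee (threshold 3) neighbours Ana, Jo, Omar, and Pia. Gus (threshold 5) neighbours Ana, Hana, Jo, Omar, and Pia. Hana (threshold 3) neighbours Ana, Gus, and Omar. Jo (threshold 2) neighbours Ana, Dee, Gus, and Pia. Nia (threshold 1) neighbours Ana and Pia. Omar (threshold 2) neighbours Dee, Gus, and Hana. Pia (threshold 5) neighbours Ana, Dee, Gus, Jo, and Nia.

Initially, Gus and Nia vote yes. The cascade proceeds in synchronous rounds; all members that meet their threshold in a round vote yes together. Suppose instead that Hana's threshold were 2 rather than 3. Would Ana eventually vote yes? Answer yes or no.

With Hana's threshold at 2:
Round 1 — Gus, Nia vote yes (initial).
Round 2 — checking thresholds:
  Ana: 2 of 6 neighbours ≥ 2, votes yes.
  Hana: 1 of 3 neighbours < 2, holds.
  Jo: 1 of 4 neighbours < 2, holds.
  Omar: 1 of 3 neighbours < 2, holds.
  Pia: 2 of 5 neighbours < 5, holds.
Round 3 — checking thresholds:
  Dee: 1 of 4 neighbours < 3, holds.
  Hana: 2 of 3 neighbours ≥ 2, votes yes.
  Jo: 2 of 4 neighbours ≥ 2, votes yes.
  Omar: 1 of 3 neighbours < 2, holds.
  Pia: 3 of 5 neighbours < 5, holds.
Round 4 — checking thresholds:
  Dee: 2 of 4 neighbours < 3, holds.
  Omar: 2 of 3 neighbours ≥ 2, votes yes.
  Pia: 4 of 5 neighbours < 5, holds.
Round 5 — checking thresholds:
  Dee: 3 of 4 neighbours ≥ 3, votes yes.
  Pia: 4 of 5 neighbours < 5, holds.
Round 6 — checking thresholds:
  Pia: 5 of 5 neighbours ≥ 5, votes yes.
Round 7 — no new yes votes; cascade stops.

yes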